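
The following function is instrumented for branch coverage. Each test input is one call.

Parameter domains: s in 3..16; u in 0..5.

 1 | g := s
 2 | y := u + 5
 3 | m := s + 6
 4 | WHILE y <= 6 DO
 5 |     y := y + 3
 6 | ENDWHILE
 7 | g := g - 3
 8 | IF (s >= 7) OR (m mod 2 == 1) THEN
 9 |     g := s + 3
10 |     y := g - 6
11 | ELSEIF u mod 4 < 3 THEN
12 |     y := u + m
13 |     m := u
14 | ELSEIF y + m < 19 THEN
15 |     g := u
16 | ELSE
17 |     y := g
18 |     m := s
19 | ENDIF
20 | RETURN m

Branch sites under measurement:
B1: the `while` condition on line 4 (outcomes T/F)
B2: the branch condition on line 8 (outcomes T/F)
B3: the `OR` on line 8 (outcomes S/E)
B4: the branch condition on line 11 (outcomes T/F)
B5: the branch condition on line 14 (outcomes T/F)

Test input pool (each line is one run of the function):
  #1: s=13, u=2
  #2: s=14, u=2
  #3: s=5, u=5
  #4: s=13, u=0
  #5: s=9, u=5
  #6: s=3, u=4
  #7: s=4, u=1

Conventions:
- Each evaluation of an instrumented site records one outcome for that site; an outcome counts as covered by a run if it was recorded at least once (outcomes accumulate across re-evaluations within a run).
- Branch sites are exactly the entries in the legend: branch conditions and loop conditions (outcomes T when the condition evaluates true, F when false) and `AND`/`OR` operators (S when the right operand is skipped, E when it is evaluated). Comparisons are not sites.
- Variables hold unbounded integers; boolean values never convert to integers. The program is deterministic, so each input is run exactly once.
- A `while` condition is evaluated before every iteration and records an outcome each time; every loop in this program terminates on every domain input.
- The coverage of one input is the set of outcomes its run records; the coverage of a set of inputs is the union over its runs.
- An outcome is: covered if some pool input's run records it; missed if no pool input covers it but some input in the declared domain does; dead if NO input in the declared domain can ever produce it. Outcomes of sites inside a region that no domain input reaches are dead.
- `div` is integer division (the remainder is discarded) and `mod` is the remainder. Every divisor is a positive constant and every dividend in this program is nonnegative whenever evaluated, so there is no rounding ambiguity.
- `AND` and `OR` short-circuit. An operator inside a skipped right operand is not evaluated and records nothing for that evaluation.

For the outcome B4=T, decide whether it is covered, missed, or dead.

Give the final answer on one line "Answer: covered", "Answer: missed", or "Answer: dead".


B4=T is recorded by pool input(s) 7 -> covered
Answer: covered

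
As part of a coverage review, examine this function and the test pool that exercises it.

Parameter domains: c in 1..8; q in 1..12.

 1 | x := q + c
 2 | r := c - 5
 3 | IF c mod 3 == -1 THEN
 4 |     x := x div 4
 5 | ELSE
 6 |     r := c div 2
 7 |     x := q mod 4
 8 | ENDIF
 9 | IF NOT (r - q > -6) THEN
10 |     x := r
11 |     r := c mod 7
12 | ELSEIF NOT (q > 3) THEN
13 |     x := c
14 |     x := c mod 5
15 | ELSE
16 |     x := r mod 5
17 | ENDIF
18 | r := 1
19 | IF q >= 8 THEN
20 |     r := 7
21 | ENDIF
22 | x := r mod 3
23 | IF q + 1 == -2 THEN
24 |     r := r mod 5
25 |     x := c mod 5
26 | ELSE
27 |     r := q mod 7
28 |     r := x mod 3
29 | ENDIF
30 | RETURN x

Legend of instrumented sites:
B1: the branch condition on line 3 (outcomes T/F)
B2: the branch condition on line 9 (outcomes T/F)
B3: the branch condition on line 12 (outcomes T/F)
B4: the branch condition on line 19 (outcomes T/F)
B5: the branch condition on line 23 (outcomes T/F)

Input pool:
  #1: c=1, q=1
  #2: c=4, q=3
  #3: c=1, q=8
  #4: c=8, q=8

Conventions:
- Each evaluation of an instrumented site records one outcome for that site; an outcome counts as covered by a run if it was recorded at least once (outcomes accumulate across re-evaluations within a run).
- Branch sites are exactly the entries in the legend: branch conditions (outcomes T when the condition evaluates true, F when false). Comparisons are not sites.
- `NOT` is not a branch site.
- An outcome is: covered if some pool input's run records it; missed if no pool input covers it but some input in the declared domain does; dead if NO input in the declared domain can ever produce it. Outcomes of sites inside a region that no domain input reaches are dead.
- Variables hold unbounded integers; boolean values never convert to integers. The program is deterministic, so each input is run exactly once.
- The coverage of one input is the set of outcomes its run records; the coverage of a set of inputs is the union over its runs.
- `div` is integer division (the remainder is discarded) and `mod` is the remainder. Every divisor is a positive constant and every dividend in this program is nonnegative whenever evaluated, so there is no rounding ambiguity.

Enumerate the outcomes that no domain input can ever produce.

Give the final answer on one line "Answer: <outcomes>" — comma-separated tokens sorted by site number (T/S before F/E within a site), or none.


exhaustive pass over the 96-input domain:
  B1=T: zero occurrences over every domain input -> dead
  B5=T: zero occurrences over every domain input -> dead
  reachable outcomes have witnesses, e.g. B1=F (e.g. c=1, q=1), B2=T (e.g. c=1, q=6), B2=F (e.g. c=1, q=1), B3=T (e.g. c=1, q=1)
Answer: B1=T, B5=T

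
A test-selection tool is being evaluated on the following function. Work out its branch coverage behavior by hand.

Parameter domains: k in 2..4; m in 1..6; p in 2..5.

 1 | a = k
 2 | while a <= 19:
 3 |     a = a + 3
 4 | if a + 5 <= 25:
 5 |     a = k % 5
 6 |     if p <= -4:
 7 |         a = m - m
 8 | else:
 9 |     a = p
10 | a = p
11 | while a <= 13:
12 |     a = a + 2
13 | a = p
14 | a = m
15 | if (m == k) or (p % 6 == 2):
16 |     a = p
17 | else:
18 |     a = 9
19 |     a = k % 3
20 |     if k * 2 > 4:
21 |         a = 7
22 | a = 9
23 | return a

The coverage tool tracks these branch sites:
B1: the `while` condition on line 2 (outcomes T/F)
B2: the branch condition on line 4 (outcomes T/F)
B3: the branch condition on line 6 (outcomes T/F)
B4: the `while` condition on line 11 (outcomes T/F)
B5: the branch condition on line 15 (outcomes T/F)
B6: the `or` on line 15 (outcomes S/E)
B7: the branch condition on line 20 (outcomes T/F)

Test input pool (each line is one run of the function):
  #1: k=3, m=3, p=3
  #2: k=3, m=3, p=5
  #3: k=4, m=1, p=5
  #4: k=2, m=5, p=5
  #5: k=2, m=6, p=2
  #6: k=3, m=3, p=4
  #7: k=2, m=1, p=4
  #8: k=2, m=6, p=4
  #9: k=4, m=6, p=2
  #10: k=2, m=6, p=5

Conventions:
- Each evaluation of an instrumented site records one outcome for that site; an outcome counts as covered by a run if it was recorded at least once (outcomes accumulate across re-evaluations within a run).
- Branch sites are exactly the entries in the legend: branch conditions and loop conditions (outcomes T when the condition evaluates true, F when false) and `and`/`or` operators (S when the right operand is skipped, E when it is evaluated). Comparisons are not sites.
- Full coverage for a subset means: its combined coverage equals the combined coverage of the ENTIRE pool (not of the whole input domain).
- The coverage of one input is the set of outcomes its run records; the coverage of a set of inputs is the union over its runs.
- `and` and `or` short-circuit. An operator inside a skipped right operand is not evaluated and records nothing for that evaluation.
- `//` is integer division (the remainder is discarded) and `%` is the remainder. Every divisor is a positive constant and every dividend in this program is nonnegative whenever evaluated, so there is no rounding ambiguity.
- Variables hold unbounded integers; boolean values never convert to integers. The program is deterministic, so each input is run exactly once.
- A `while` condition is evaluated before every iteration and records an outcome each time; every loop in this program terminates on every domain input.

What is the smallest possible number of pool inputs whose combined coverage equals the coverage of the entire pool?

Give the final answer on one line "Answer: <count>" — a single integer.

run #1 (k=3, m=3, p=3) runs B1->T, B1->T, B1->T, B1->T, B1->T, B1->T, B1->F, B2->F, B4->T, B4->T, B4->T, B4->T, B4->T, B4->T, ...; records B1=T, B1=F, B2=F, B4=T, B4=F, B5=T, B6=S
run #2 (k=3, m=3, p=5) runs B1->T, B1->T, B1->T, B1->T, B1->T, B1->T, B1->F, B2->F, B4->T, B4->T, B4->T, B4->T, B4->T, B4->F, ...; records B1=T, B1=F, B2=F, B4=T, B4=F, B5=T, B6=S
run #3 (k=4, m=1, p=5) runs B1->T, B1->T, B1->T, B1->T, B1->T, B1->T, B1->F, B2->F, B4->T, B4->T, B4->T, B4->T, B4->T, B4->F, ...; records B1=T, B1=F, B2=F, B4=T, B4=F, B5=F, B6=E, B7=T
run #4 (k=2, m=5, p=5) runs B1->T, B1->T, B1->T, B1->T, B1->T, B1->T, B1->F, B2->T, B3->F, B4->T, B4->T, B4->T, B4->T, B4->T, ...; records B1=T, B1=F, B2=T, B3=F, B4=T, B4=F, B5=F, B6=E, B7=F
run #5 (k=2, m=6, p=2) runs B1->T, B1->T, B1->T, B1->T, B1->T, B1->T, B1->F, B2->T, B3->F, B4->T, B4->T, B4->T, B4->T, B4->T, ...; records B1=T, B1=F, B2=T, B3=F, B4=T, B4=F, B5=T, B6=E
run #6 (k=3, m=3, p=4) runs B1->T, B1->T, B1->T, B1->T, B1->T, B1->T, B1->F, B2->F, B4->T, B4->T, B4->T, B4->T, B4->T, B4->F, ...; records B1=T, B1=F, B2=F, B4=T, B4=F, B5=T, B6=S
run #7 (k=2, m=1, p=4) runs B1->T, B1->T, B1->T, B1->T, B1->T, B1->T, B1->F, B2->T, B3->F, B4->T, B4->T, B4->T, B4->T, B4->T, ...; records B1=T, B1=F, B2=T, B3=F, B4=T, B4=F, B5=F, B6=E, B7=F
run #8 (k=2, m=6, p=4) runs B1->T, B1->T, B1->T, B1->T, B1->T, B1->T, B1->F, B2->T, B3->F, B4->T, B4->T, B4->T, B4->T, B4->T, ...; records B1=T, B1=F, B2=T, B3=F, B4=T, B4=F, B5=F, B6=E, B7=F
run #9 (k=4, m=6, p=2) runs B1->T, B1->T, B1->T, B1->T, B1->T, B1->T, B1->F, B2->F, B4->T, B4->T, B4->T, B4->T, B4->T, B4->T, ...; records B1=T, B1=F, B2=F, B4=T, B4=F, B5=T, B6=E
run #10 (k=2, m=6, p=5) runs B1->T, B1->T, B1->T, B1->T, B1->T, B1->T, B1->F, B2->T, B3->F, B4->T, B4->T, B4->T, B4->T, B4->T, ...; records B1=T, B1=F, B2=T, B3=F, B4=T, B4=F, B5=F, B6=E, B7=F
the full pool covers 13 outcomes: B1=T, B1=F, B2=T, B2=F, B3=F, B4=T, B4=F, B5=T, B5=F, B6=S, B6=E, B7=T, B7=F
size 1 is not enough: best union over all size-1 subsets is 9/13
size 2 is not enough: best union over all size-2 subsets is 12/13
the canonical winner is {1, 3, 4}: size 3, full 13-outcome coverage, earliest index list among size-3 covers

Answer: 3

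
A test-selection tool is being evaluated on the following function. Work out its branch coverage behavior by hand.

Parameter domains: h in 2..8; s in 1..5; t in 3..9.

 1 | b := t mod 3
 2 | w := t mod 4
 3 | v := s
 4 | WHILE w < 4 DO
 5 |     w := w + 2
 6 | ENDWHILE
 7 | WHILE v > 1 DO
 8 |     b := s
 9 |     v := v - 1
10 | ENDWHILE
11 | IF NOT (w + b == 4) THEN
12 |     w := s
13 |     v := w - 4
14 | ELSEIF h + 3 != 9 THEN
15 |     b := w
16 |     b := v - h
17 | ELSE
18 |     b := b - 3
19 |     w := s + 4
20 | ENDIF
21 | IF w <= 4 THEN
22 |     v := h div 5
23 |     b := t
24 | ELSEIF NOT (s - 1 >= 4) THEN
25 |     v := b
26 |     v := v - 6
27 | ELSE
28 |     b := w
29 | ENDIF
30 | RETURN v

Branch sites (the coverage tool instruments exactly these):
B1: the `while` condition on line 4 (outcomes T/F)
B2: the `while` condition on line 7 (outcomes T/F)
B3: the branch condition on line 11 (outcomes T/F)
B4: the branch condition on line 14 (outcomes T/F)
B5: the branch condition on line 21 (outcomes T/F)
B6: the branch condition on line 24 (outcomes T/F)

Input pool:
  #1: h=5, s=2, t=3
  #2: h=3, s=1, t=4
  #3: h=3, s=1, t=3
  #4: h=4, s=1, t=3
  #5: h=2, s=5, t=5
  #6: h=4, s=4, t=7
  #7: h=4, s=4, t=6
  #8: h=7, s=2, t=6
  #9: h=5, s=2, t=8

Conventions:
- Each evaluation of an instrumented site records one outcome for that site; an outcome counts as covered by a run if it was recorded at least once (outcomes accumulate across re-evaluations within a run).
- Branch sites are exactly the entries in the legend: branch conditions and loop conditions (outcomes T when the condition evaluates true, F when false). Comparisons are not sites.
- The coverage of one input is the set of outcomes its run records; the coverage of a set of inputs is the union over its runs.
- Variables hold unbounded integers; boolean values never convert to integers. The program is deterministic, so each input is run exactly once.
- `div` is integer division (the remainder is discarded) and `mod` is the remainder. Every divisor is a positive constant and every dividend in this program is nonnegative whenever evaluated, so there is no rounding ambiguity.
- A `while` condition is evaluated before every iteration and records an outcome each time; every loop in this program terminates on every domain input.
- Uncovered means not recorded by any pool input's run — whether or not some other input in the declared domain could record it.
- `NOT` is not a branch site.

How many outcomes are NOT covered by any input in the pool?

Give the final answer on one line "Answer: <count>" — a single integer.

run #1 (h=5, s=2, t=3) runs B1->T, B1->F, B2->T, B2->F, B3->T, B5->T; records B1=T, B1=F, B2=T, B2=F, B3=T, B5=T
run #2 (h=3, s=1, t=4) runs B1->T, B1->T, B1->F, B2->F, B3->T, B5->T; records B1=T, B1=F, B2=F, B3=T, B5=T
run #3 (h=3, s=1, t=3) runs B1->T, B1->F, B2->F, B3->T, B5->T; records B1=T, B1=F, B2=F, B3=T, B5=T
run #4 (h=4, s=1, t=3) runs B1->T, B1->F, B2->F, B3->T, B5->T; records B1=T, B1=F, B2=F, B3=T, B5=T
run #5 (h=2, s=5, t=5) runs B1->T, B1->T, B1->F, B2->T, B2->T, B2->T, B2->T, B2->F, B3->T, B5->F, B6->F; records B1=T, B1=F, B2=T, B2=F, B3=T, B5=F, B6=F
run #6 (h=4, s=4, t=7) runs B1->T, B1->F, B2->T, B2->T, B2->T, B2->F, B3->T, B5->T; records B1=T, B1=F, B2=T, B2=F, B3=T, B5=T
run #7 (h=4, s=4, t=6) runs B1->T, B1->F, B2->T, B2->T, B2->T, B2->F, B3->T, B5->T; records B1=T, B1=F, B2=T, B2=F, B3=T, B5=T
run #8 (h=7, s=2, t=6) runs B1->T, B1->F, B2->T, B2->F, B3->T, B5->T; records B1=T, B1=F, B2=T, B2=F, B3=T, B5=T
run #9 (h=5, s=2, t=8) runs B1->T, B1->T, B1->F, B2->T, B2->F, B3->T, B5->T; records B1=T, B1=F, B2=T, B2=F, B3=T, B5=T
union over the pool: B1=T, B1=F, B2=T, B2=F, B3=T, B5=T, B5=F, B6=F
uncovered (4 of 12): B3=F, B4=T, B4=F, B6=T

Answer: 4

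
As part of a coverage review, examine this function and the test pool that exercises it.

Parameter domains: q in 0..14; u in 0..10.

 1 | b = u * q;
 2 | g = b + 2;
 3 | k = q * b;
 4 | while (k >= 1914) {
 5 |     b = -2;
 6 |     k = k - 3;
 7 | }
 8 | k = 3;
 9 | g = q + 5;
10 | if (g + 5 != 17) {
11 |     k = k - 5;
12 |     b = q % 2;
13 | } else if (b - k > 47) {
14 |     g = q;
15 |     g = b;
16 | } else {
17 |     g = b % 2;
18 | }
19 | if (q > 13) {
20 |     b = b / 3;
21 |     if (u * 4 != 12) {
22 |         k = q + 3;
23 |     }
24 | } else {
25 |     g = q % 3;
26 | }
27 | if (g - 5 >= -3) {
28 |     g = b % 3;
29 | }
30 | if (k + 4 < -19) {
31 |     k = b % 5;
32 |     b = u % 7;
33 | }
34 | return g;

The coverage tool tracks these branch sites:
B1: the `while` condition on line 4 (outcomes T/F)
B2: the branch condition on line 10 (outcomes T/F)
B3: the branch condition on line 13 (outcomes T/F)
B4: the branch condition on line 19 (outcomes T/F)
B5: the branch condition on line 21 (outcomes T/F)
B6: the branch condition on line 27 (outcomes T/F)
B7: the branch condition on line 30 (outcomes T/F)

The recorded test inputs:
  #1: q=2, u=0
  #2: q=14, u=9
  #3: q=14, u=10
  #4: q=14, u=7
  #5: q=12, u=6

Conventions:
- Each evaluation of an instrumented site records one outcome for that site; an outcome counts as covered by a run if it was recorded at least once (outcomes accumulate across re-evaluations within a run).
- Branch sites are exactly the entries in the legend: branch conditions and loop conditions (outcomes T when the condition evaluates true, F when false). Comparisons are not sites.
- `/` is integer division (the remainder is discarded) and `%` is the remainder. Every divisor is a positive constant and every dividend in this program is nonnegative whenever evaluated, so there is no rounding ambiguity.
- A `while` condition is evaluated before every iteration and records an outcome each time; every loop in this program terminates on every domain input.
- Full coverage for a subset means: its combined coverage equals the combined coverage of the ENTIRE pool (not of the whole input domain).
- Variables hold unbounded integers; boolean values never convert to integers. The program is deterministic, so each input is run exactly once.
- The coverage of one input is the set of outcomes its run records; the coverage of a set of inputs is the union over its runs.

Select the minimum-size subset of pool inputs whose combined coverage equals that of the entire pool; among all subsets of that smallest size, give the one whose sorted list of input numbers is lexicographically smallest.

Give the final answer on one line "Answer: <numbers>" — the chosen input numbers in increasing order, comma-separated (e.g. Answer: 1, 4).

#1 (q=2, u=0) -> B1->F, B2->T, B4->F, B6->T, B7->F; covered: B1=F, B2=T, B4=F, B6=T, B7=F
#2 (q=14, u=9) -> B1->F, B2->T, B4->T, B5->T, B6->T, B7->F; covered: B1=F, B2=T, B4=T, B5=T, B6=T, B7=F
#3 (q=14, u=10) -> B1->T, B1->T, B1->T, B1->T, B1->T, B1->T, B1->T, B1->T, B1->T, B1->T, B1->T, B1->T, B1->T, B1->T, ...; covered: B1=T, B1=F, B2=T, B4=T, B5=T, B6=T, B7=F
#4 (q=14, u=7) -> B1->F, B2->T, B4->T, B5->T, B6->T, B7->F; covered: B1=F, B2=T, B4=T, B5=T, B6=T, B7=F
#5 (q=12, u=6) -> B1->F, B2->T, B4->F, B6->F, B7->F; covered: B1=F, B2=T, B4=F, B6=F, B7=F
together the pool reaches 9 outcomes: B1=T, B1=F, B2=T, B4=T, B4=F, B5=T, B6=T, B6=F, B7=F
no size-1 subset reaches all 9 outcomes (best union: 7/9)
size 2: inputs {3, 5} cover all 9 outcomes, and no lexicographically smaller subset of this size does

Answer: 3, 5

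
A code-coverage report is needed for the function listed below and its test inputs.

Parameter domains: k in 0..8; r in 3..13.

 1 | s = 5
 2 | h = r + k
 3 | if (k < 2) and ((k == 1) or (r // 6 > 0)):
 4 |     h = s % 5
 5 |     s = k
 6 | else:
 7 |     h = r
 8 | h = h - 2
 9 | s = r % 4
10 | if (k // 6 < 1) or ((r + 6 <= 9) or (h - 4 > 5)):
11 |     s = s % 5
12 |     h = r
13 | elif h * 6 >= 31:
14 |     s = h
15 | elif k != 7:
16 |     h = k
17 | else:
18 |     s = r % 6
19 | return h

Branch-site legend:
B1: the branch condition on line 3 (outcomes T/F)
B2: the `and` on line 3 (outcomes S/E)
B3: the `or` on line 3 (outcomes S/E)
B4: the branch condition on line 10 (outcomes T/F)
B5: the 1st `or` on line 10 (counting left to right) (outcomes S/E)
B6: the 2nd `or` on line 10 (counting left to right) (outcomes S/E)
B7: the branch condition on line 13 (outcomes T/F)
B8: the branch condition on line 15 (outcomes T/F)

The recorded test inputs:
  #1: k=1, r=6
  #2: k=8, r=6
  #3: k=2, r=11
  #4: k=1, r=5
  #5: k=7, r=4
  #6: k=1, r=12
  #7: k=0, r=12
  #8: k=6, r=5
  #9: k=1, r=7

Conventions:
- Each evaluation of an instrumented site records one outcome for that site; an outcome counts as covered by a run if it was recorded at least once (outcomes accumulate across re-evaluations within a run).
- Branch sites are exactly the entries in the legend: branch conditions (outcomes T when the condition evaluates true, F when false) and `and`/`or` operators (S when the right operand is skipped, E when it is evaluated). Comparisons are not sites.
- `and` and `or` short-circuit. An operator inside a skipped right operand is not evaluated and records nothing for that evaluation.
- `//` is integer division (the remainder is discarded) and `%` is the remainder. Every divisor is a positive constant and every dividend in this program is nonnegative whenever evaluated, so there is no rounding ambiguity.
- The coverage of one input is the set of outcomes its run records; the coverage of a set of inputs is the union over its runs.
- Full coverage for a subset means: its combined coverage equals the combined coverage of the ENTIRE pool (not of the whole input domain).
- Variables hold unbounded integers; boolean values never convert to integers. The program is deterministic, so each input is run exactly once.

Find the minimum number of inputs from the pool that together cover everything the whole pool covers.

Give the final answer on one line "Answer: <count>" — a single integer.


#1 (k=1, r=6) -> covered: B1=T, B2=E, B3=S, B4=T, B5=S
#2 (k=8, r=6) -> covered: B1=F, B2=S, B4=F, B5=E, B6=E, B7=F, B8=T
#3 (k=2, r=11) -> covered: B1=F, B2=S, B4=T, B5=S
#4 (k=1, r=5) -> covered: B1=T, B2=E, B3=S, B4=T, B5=S
#5 (k=7, r=4) -> covered: B1=F, B2=S, B4=F, B5=E, B6=E, B7=F, B8=F
#6 (k=1, r=12) -> covered: B1=T, B2=E, B3=S, B4=T, B5=S
#7 (k=0, r=12) -> covered: B1=T, B2=E, B3=E, B4=T, B5=S
#8 (k=6, r=5) -> covered: B1=F, B2=S, B4=F, B5=E, B6=E, B7=F, B8=T
#9 (k=1, r=7) -> covered: B1=T, B2=E, B3=S, B4=T, B5=S
union over all inputs: B1=T, B1=F, B2=S, B2=E, B3=S, B3=E, B4=T, B4=F, B5=S, B5=E, B6=E, B7=F, B8=T, B8=F (14 outcomes)
size 1 is not enough: best union over all size-1 subsets is 7/14
size 2 is not enough: best union over all size-2 subsets is 12/14
size 3 is not enough: best union over all size-3 subsets is 13/14
at size 4, {1, 2, 5, 7} reaches all 14 outcomes; every lexicographically earlier size-4 subset fails
Answer: 4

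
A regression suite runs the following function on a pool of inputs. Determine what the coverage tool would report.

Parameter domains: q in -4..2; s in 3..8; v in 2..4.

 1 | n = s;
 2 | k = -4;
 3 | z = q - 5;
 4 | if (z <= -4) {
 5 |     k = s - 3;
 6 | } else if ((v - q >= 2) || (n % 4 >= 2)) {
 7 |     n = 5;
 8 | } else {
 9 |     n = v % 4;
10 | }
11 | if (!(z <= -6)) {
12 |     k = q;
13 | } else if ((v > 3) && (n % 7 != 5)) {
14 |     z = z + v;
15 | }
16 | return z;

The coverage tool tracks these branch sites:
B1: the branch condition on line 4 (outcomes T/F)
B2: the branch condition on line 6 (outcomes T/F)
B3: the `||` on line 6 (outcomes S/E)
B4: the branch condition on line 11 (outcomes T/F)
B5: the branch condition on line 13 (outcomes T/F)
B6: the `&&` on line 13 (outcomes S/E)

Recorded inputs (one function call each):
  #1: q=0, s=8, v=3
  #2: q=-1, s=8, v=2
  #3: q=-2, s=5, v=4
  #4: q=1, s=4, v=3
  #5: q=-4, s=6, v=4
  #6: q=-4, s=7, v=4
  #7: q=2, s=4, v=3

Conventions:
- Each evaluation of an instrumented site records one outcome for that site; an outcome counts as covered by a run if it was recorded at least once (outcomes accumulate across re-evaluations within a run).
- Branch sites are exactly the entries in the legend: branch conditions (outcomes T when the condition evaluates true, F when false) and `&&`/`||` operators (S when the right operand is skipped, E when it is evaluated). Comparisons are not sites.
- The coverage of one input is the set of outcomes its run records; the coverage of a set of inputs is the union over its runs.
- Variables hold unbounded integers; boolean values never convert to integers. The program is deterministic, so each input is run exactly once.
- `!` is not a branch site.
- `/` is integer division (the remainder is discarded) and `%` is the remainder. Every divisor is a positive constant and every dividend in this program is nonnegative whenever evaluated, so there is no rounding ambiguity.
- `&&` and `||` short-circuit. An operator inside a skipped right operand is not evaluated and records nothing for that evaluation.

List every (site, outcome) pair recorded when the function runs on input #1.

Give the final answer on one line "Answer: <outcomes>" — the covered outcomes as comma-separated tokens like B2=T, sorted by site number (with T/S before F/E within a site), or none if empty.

Tracing the run of input #1 (q=0, s=8, v=3):
  B1->T, B4->T
as a set, this run covers: B1=T, B4=T

Answer: B1=T, B4=T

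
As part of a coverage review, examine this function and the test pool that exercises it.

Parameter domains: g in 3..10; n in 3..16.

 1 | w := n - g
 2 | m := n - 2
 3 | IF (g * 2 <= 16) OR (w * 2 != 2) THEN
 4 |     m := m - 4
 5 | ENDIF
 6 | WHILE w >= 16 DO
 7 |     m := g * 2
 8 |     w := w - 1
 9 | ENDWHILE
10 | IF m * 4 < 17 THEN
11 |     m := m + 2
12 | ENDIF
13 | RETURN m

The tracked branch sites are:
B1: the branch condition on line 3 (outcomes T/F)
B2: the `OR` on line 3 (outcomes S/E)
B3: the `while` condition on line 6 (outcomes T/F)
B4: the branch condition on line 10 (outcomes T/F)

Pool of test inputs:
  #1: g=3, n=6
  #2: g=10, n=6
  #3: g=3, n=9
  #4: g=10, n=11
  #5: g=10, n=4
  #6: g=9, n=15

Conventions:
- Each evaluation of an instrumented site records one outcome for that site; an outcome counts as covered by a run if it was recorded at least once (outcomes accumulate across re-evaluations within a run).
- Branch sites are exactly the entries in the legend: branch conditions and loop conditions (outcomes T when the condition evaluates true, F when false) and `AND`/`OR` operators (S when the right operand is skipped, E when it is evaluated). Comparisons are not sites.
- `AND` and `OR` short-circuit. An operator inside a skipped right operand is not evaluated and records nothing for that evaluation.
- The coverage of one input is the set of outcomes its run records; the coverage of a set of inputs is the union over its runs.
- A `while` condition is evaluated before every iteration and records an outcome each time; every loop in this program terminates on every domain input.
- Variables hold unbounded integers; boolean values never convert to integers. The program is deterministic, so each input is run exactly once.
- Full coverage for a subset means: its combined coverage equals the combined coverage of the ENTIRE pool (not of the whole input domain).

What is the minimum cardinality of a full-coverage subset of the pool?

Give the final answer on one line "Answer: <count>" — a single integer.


input #1, g=3, n=6: events B2->S, B1->T, B3->F, B4->T; outcomes B1=T, B2=S, B3=F, B4=T
input #2, g=10, n=6: events B2->E, B1->T, B3->F, B4->T; outcomes B1=T, B2=E, B3=F, B4=T
input #3, g=3, n=9: events B2->S, B1->T, B3->F, B4->T; outcomes B1=T, B2=S, B3=F, B4=T
input #4, g=10, n=11: events B2->E, B1->F, B3->F, B4->F; outcomes B1=F, B2=E, B3=F, B4=F
input #5, g=10, n=4: events B2->E, B1->T, B3->F, B4->T; outcomes B1=T, B2=E, B3=F, B4=T
input #6, g=9, n=15: events B2->E, B1->T, B3->F, B4->F; outcomes B1=T, B2=E, B3=F, B4=F
together the pool reaches 7 outcomes: B1=T, B1=F, B2=S, B2=E, B3=F, B4=T, B4=F
checked all size-1 subsets: none covers 7 outcomes (max 4/7)
the canonical winner is {1, 4}: size 2, full 7-outcome coverage, earliest index list among size-2 covers
Answer: 2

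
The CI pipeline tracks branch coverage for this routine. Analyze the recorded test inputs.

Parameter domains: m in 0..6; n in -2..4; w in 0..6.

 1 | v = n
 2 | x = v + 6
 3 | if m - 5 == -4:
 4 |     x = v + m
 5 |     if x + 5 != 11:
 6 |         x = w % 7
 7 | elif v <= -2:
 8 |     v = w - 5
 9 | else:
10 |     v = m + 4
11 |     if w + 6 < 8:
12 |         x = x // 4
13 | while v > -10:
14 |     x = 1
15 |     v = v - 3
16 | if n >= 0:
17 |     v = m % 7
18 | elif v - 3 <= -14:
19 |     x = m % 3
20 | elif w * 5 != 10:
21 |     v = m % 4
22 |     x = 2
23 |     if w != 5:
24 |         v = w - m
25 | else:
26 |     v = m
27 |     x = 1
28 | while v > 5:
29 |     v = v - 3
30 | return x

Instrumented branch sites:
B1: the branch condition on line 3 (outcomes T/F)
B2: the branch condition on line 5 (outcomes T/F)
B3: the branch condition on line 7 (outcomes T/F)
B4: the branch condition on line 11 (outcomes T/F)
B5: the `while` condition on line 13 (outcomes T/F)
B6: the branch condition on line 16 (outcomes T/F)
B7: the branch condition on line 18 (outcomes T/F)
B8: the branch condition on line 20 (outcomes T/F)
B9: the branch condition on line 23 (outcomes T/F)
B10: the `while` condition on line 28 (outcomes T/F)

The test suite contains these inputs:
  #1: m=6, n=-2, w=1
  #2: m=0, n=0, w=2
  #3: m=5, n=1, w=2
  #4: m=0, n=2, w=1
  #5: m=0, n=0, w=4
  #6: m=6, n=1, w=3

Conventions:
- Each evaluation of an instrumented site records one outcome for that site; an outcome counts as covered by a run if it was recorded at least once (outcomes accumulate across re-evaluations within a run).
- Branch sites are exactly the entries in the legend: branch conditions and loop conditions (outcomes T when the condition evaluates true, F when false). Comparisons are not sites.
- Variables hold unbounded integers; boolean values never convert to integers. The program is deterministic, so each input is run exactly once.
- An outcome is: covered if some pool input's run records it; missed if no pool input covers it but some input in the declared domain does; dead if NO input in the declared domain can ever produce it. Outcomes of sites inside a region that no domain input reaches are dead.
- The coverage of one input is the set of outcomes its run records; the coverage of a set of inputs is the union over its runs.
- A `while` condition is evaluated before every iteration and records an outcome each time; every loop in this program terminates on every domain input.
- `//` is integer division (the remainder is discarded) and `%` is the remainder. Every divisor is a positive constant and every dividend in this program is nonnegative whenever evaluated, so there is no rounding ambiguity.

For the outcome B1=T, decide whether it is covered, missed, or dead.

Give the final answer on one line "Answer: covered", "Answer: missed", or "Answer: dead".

no pool input records B1=T
but domain input (m=1, n=-2, w=0) does record it -> reachable, so missed

Answer: missed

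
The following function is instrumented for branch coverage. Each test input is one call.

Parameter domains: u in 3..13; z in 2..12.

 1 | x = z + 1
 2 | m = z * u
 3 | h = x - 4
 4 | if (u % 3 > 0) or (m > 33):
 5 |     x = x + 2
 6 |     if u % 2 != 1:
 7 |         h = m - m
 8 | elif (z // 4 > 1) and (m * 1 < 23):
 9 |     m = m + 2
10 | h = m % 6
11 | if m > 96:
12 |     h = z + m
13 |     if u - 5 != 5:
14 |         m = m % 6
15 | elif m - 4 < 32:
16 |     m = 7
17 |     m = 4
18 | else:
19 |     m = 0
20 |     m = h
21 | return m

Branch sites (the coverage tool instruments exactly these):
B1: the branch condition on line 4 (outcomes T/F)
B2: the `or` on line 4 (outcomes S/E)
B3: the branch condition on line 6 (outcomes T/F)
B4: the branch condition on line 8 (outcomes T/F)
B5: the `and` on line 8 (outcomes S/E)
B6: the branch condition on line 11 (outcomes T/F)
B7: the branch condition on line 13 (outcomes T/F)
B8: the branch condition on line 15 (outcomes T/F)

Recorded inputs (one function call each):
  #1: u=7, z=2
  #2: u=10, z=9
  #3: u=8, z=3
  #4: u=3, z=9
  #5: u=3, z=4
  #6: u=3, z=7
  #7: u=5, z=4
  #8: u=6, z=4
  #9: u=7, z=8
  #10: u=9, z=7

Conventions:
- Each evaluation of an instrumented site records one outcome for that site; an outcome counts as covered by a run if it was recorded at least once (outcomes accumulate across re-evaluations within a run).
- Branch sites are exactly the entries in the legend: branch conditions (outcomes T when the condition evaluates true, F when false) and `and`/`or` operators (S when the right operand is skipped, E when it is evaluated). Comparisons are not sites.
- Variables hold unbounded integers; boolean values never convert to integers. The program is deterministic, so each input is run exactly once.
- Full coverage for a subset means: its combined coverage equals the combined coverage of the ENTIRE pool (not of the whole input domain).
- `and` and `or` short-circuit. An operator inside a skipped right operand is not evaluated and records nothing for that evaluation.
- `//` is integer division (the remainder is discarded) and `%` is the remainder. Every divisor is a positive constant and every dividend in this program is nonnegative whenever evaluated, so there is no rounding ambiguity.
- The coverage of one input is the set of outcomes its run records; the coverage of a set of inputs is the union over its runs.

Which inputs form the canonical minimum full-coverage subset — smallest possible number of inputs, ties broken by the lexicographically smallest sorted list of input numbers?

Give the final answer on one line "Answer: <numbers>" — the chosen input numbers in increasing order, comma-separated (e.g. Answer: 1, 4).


input #1, u=7, z=2: events B2->S, B1->T, B3->F, B6->F, B8->T; outcomes B1=T, B2=S, B3=F, B6=F, B8=T
input #2, u=10, z=9: events B2->S, B1->T, B3->T, B6->F, B8->F; outcomes B1=T, B2=S, B3=T, B6=F, B8=F
input #3, u=8, z=3: events B2->S, B1->T, B3->T, B6->F, B8->T; outcomes B1=T, B2=S, B3=T, B6=F, B8=T
input #4, u=3, z=9: events B2->E, B1->F, B5->E, B4->F, B6->F, B8->T; outcomes B1=F, B2=E, B4=F, B5=E, B6=F, B8=T
input #5, u=3, z=4: events B2->E, B1->F, B5->S, B4->F, B6->F, B8->T; outcomes B1=F, B2=E, B4=F, B5=S, B6=F, B8=T
input #6, u=3, z=7: events B2->E, B1->F, B5->S, B4->F, B6->F, B8->T; outcomes B1=F, B2=E, B4=F, B5=S, B6=F, B8=T
input #7, u=5, z=4: events B2->S, B1->T, B3->F, B6->F, B8->T; outcomes B1=T, B2=S, B3=F, B6=F, B8=T
input #8, u=6, z=4: events B2->E, B1->F, B5->S, B4->F, B6->F, B8->T; outcomes B1=F, B2=E, B4=F, B5=S, B6=F, B8=T
input #9, u=7, z=8: events B2->S, B1->T, B3->F, B6->F, B8->F; outcomes B1=T, B2=S, B3=F, B6=F, B8=F
input #10, u=9, z=7: events B2->E, B1->T, B3->F, B6->F, B8->F; outcomes B1=T, B2=E, B3=F, B6=F, B8=F
the full pool covers 12 outcomes: B1=T, B1=F, B2=S, B2=E, B3=T, B3=F, B4=F, B5=S, B5=E, B6=F, B8=T, B8=F
every size-1 subset falls short of the 12 outcomes (best: 6/12)
every size-2 subset falls short of the 12 outcomes (best: 10/12)
every size-3 subset falls short of the 12 outcomes (best: 11/12)
at size 4, {1, 2, 4, 5} reaches all 12 outcomes; every lexicographically earlier size-4 subset fails
Answer: 1, 2, 4, 5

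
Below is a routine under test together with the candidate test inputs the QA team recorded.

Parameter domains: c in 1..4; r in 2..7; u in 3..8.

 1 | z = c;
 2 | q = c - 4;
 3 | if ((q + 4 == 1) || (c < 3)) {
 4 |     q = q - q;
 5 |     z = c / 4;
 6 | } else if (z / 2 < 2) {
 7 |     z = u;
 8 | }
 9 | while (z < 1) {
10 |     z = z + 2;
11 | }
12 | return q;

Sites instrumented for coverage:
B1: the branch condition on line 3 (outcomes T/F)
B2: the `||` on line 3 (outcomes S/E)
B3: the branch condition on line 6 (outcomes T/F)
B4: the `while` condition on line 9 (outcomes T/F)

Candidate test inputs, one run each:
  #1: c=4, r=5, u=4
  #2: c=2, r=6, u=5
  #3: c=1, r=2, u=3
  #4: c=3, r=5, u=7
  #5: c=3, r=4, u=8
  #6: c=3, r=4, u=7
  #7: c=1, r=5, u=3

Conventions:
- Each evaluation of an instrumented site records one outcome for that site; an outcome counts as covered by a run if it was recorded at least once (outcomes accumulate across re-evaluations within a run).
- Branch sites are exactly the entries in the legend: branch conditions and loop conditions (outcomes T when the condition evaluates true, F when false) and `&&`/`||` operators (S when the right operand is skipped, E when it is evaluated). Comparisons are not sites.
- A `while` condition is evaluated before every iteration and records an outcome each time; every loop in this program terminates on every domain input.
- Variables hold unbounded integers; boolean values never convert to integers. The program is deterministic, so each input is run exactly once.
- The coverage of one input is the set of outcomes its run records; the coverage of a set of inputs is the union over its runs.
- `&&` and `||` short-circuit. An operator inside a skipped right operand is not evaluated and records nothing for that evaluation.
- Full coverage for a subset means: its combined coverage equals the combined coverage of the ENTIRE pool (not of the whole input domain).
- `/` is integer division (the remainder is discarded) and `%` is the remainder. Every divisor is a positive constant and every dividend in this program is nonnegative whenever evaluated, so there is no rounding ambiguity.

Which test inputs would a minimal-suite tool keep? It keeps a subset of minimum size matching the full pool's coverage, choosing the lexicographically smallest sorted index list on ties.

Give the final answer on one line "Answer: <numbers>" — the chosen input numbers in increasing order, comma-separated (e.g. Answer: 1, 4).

#1 (c=4, r=5, u=4) -> B2->E, B1->F, B3->F, B4->F; covered: B1=F, B2=E, B3=F, B4=F
#2 (c=2, r=6, u=5) -> B2->E, B1->T, B4->T, B4->F; covered: B1=T, B2=E, B4=T, B4=F
#3 (c=1, r=2, u=3) -> B2->S, B1->T, B4->T, B4->F; covered: B1=T, B2=S, B4=T, B4=F
#4 (c=3, r=5, u=7) -> B2->E, B1->F, B3->T, B4->F; covered: B1=F, B2=E, B3=T, B4=F
#5 (c=3, r=4, u=8) -> B2->E, B1->F, B3->T, B4->F; covered: B1=F, B2=E, B3=T, B4=F
#6 (c=3, r=4, u=7) -> B2->E, B1->F, B3->T, B4->F; covered: B1=F, B2=E, B3=T, B4=F
#7 (c=1, r=5, u=3) -> B2->S, B1->T, B4->T, B4->F; covered: B1=T, B2=S, B4=T, B4=F
together the pool reaches 8 outcomes: B1=T, B1=F, B2=S, B2=E, B3=T, B3=F, B4=T, B4=F
checked all size-1 subsets: none covers 8 outcomes (max 4/8)
checked all size-2 subsets: none covers 8 outcomes (max 7/8)
at size 3, {1, 3, 4} reaches all 8 outcomes; every lexicographically earlier size-3 subset fails

Answer: 1, 3, 4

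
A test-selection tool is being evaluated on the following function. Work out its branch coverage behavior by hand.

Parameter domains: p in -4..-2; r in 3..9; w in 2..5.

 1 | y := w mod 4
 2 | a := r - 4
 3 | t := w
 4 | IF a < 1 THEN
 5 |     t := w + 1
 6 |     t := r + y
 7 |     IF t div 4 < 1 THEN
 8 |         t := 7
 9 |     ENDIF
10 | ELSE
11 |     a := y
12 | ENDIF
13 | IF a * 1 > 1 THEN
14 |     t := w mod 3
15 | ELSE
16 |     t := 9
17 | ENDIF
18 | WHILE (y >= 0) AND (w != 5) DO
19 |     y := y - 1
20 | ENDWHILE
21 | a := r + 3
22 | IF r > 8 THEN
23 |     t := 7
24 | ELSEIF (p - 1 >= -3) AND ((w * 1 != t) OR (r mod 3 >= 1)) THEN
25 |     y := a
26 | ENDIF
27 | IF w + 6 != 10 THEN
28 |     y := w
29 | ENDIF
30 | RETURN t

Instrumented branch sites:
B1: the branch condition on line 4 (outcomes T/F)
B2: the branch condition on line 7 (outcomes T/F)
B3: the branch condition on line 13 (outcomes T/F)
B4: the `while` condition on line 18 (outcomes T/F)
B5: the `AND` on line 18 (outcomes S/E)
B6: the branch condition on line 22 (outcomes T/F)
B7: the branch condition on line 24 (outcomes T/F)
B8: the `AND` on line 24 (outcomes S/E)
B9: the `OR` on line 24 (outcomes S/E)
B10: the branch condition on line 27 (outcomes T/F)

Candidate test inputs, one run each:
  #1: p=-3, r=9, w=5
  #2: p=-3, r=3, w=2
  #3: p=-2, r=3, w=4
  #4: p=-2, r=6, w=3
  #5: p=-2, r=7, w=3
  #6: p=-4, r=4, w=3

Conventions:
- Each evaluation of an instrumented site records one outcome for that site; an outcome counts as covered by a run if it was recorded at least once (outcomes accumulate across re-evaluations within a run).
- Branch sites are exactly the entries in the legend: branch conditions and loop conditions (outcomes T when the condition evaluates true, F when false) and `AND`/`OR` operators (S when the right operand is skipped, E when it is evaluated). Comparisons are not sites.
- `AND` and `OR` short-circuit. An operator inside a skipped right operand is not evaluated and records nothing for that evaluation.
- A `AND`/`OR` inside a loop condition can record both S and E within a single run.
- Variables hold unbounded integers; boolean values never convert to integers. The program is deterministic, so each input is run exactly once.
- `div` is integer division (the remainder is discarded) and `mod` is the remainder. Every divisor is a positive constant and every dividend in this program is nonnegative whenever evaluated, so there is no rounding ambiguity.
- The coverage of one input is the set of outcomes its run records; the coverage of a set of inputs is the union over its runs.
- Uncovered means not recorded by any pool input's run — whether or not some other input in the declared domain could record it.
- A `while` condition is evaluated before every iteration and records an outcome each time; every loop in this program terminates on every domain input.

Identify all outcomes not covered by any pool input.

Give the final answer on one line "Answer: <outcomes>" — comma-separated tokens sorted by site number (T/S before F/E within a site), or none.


input #1, p=-3, r=9, w=5: events B1->F, B3->F, B5->E, B4->F, B6->T, B10->T; outcomes B1=F, B3=F, B4=F, B5=E, B6=T, B10=T
input #2, p=-3, r=3, w=2: events B1->T, B2->F, B3->F, B5->E, B4->T, B5->E, B4->T, B5->E, B4->T, B5->S, B4->F, B6->F, B8->S, B7->F, ...; outcomes B1=T, B2=F, B3=F, B4=T, B4=F, B5=S, B5=E, B6=F, B7=F, B8=S, B10=T
input #3, p=-2, r=3, w=4: events B1->T, B2->T, B3->F, B5->E, B4->T, B5->S, B4->F, B6->F, B8->E, B9->S, B7->T, B10->F; outcomes B1=T, B2=T, B3=F, B4=T, B4=F, B5=S, B5=E, B6=F, B7=T, B8=E, B9=S, B10=F
input #4, p=-2, r=6, w=3: events B1->F, B3->T, B5->E, B4->T, B5->E, B4->T, B5->E, B4->T, B5->E, B4->T, B5->S, B4->F, B6->F, B8->E, ...; outcomes B1=F, B3=T, B4=T, B4=F, B5=S, B5=E, B6=F, B7=T, B8=E, B9=S, B10=T
input #5, p=-2, r=7, w=3: events B1->F, B3->T, B5->E, B4->T, B5->E, B4->T, B5->E, B4->T, B5->E, B4->T, B5->S, B4->F, B6->F, B8->E, ...; outcomes B1=F, B3=T, B4=T, B4=F, B5=S, B5=E, B6=F, B7=T, B8=E, B9=S, B10=T
input #6, p=-4, r=4, w=3: events B1->T, B2->F, B3->F, B5->E, B4->T, B5->E, B4->T, B5->E, B4->T, B5->E, B4->T, B5->S, B4->F, B6->F, ...; outcomes B1=T, B2=F, B3=F, B4=T, B4=F, B5=S, B5=E, B6=F, B7=F, B8=S, B10=T
union over the pool: B1=T, B1=F, B2=T, B2=F, B3=T, B3=F, B4=T, B4=F, B5=S, B5=E, B6=T, B6=F, B7=T, B7=F, B8=S, B8=E, B9=S, B10=T, B10=F
uncovered (1 of 20): B9=E
Answer: B9=E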